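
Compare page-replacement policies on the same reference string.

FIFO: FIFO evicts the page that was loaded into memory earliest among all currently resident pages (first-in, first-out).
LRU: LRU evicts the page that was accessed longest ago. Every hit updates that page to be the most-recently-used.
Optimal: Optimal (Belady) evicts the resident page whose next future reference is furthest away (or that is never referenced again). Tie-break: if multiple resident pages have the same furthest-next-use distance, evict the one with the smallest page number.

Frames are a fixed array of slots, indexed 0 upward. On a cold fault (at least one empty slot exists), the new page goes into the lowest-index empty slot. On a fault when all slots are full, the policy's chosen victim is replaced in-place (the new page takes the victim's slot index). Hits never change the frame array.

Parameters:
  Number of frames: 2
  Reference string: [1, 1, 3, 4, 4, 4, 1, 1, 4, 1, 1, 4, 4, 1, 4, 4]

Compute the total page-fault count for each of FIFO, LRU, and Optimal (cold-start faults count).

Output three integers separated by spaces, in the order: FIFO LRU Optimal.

--- FIFO ---
  step 0: ref 1 -> FAULT, frames=[1,-] (faults so far: 1)
  step 1: ref 1 -> HIT, frames=[1,-] (faults so far: 1)
  step 2: ref 3 -> FAULT, frames=[1,3] (faults so far: 2)
  step 3: ref 4 -> FAULT, evict 1, frames=[4,3] (faults so far: 3)
  step 4: ref 4 -> HIT, frames=[4,3] (faults so far: 3)
  step 5: ref 4 -> HIT, frames=[4,3] (faults so far: 3)
  step 6: ref 1 -> FAULT, evict 3, frames=[4,1] (faults so far: 4)
  step 7: ref 1 -> HIT, frames=[4,1] (faults so far: 4)
  step 8: ref 4 -> HIT, frames=[4,1] (faults so far: 4)
  step 9: ref 1 -> HIT, frames=[4,1] (faults so far: 4)
  step 10: ref 1 -> HIT, frames=[4,1] (faults so far: 4)
  step 11: ref 4 -> HIT, frames=[4,1] (faults so far: 4)
  step 12: ref 4 -> HIT, frames=[4,1] (faults so far: 4)
  step 13: ref 1 -> HIT, frames=[4,1] (faults so far: 4)
  step 14: ref 4 -> HIT, frames=[4,1] (faults so far: 4)
  step 15: ref 4 -> HIT, frames=[4,1] (faults so far: 4)
  FIFO total faults: 4
--- LRU ---
  step 0: ref 1 -> FAULT, frames=[1,-] (faults so far: 1)
  step 1: ref 1 -> HIT, frames=[1,-] (faults so far: 1)
  step 2: ref 3 -> FAULT, frames=[1,3] (faults so far: 2)
  step 3: ref 4 -> FAULT, evict 1, frames=[4,3] (faults so far: 3)
  step 4: ref 4 -> HIT, frames=[4,3] (faults so far: 3)
  step 5: ref 4 -> HIT, frames=[4,3] (faults so far: 3)
  step 6: ref 1 -> FAULT, evict 3, frames=[4,1] (faults so far: 4)
  step 7: ref 1 -> HIT, frames=[4,1] (faults so far: 4)
  step 8: ref 4 -> HIT, frames=[4,1] (faults so far: 4)
  step 9: ref 1 -> HIT, frames=[4,1] (faults so far: 4)
  step 10: ref 1 -> HIT, frames=[4,1] (faults so far: 4)
  step 11: ref 4 -> HIT, frames=[4,1] (faults so far: 4)
  step 12: ref 4 -> HIT, frames=[4,1] (faults so far: 4)
  step 13: ref 1 -> HIT, frames=[4,1] (faults so far: 4)
  step 14: ref 4 -> HIT, frames=[4,1] (faults so far: 4)
  step 15: ref 4 -> HIT, frames=[4,1] (faults so far: 4)
  LRU total faults: 4
--- Optimal ---
  step 0: ref 1 -> FAULT, frames=[1,-] (faults so far: 1)
  step 1: ref 1 -> HIT, frames=[1,-] (faults so far: 1)
  step 2: ref 3 -> FAULT, frames=[1,3] (faults so far: 2)
  step 3: ref 4 -> FAULT, evict 3, frames=[1,4] (faults so far: 3)
  step 4: ref 4 -> HIT, frames=[1,4] (faults so far: 3)
  step 5: ref 4 -> HIT, frames=[1,4] (faults so far: 3)
  step 6: ref 1 -> HIT, frames=[1,4] (faults so far: 3)
  step 7: ref 1 -> HIT, frames=[1,4] (faults so far: 3)
  step 8: ref 4 -> HIT, frames=[1,4] (faults so far: 3)
  step 9: ref 1 -> HIT, frames=[1,4] (faults so far: 3)
  step 10: ref 1 -> HIT, frames=[1,4] (faults so far: 3)
  step 11: ref 4 -> HIT, frames=[1,4] (faults so far: 3)
  step 12: ref 4 -> HIT, frames=[1,4] (faults so far: 3)
  step 13: ref 1 -> HIT, frames=[1,4] (faults so far: 3)
  step 14: ref 4 -> HIT, frames=[1,4] (faults so far: 3)
  step 15: ref 4 -> HIT, frames=[1,4] (faults so far: 3)
  Optimal total faults: 3

Answer: 4 4 3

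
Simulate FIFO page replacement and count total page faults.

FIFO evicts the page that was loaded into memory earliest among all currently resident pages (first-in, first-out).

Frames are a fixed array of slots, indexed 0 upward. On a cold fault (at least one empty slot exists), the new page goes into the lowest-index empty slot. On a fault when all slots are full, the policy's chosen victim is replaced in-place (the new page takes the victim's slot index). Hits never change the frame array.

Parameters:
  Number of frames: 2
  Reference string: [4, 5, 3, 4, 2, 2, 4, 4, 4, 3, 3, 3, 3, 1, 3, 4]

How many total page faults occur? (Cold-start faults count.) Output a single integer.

Answer: 8

Derivation:
Step 0: ref 4 → FAULT, frames=[4,-]
Step 1: ref 5 → FAULT, frames=[4,5]
Step 2: ref 3 → FAULT (evict 4), frames=[3,5]
Step 3: ref 4 → FAULT (evict 5), frames=[3,4]
Step 4: ref 2 → FAULT (evict 3), frames=[2,4]
Step 5: ref 2 → HIT, frames=[2,4]
Step 6: ref 4 → HIT, frames=[2,4]
Step 7: ref 4 → HIT, frames=[2,4]
Step 8: ref 4 → HIT, frames=[2,4]
Step 9: ref 3 → FAULT (evict 4), frames=[2,3]
Step 10: ref 3 → HIT, frames=[2,3]
Step 11: ref 3 → HIT, frames=[2,3]
Step 12: ref 3 → HIT, frames=[2,3]
Step 13: ref 1 → FAULT (evict 2), frames=[1,3]
Step 14: ref 3 → HIT, frames=[1,3]
Step 15: ref 4 → FAULT (evict 3), frames=[1,4]
Total faults: 8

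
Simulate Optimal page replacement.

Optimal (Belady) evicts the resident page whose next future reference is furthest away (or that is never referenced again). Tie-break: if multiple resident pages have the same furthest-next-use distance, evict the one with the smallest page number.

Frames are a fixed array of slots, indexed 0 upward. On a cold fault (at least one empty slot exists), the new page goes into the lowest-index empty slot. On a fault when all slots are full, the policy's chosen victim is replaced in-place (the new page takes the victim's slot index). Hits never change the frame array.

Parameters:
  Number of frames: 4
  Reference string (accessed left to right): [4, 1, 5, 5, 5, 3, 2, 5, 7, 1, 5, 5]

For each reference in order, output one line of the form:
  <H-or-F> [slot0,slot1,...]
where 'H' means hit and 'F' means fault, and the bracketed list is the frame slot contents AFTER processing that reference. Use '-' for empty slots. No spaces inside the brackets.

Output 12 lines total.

F [4,-,-,-]
F [4,1,-,-]
F [4,1,5,-]
H [4,1,5,-]
H [4,1,5,-]
F [4,1,5,3]
F [4,1,5,2]
H [4,1,5,2]
F [4,1,5,7]
H [4,1,5,7]
H [4,1,5,7]
H [4,1,5,7]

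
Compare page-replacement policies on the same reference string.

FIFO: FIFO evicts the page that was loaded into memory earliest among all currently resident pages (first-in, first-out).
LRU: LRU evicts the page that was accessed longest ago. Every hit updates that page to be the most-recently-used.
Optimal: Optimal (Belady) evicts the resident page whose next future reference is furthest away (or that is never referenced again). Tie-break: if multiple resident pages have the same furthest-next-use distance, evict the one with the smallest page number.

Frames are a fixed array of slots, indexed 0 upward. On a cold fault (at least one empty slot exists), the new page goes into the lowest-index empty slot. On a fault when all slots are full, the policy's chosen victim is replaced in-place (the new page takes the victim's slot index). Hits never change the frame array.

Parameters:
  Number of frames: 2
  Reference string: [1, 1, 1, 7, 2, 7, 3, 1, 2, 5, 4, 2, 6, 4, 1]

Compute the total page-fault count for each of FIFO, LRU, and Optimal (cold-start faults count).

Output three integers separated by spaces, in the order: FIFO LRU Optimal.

Answer: 12 12 9

Derivation:
--- FIFO ---
  step 0: ref 1 -> FAULT, frames=[1,-] (faults so far: 1)
  step 1: ref 1 -> HIT, frames=[1,-] (faults so far: 1)
  step 2: ref 1 -> HIT, frames=[1,-] (faults so far: 1)
  step 3: ref 7 -> FAULT, frames=[1,7] (faults so far: 2)
  step 4: ref 2 -> FAULT, evict 1, frames=[2,7] (faults so far: 3)
  step 5: ref 7 -> HIT, frames=[2,7] (faults so far: 3)
  step 6: ref 3 -> FAULT, evict 7, frames=[2,3] (faults so far: 4)
  step 7: ref 1 -> FAULT, evict 2, frames=[1,3] (faults so far: 5)
  step 8: ref 2 -> FAULT, evict 3, frames=[1,2] (faults so far: 6)
  step 9: ref 5 -> FAULT, evict 1, frames=[5,2] (faults so far: 7)
  step 10: ref 4 -> FAULT, evict 2, frames=[5,4] (faults so far: 8)
  step 11: ref 2 -> FAULT, evict 5, frames=[2,4] (faults so far: 9)
  step 12: ref 6 -> FAULT, evict 4, frames=[2,6] (faults so far: 10)
  step 13: ref 4 -> FAULT, evict 2, frames=[4,6] (faults so far: 11)
  step 14: ref 1 -> FAULT, evict 6, frames=[4,1] (faults so far: 12)
  FIFO total faults: 12
--- LRU ---
  step 0: ref 1 -> FAULT, frames=[1,-] (faults so far: 1)
  step 1: ref 1 -> HIT, frames=[1,-] (faults so far: 1)
  step 2: ref 1 -> HIT, frames=[1,-] (faults so far: 1)
  step 3: ref 7 -> FAULT, frames=[1,7] (faults so far: 2)
  step 4: ref 2 -> FAULT, evict 1, frames=[2,7] (faults so far: 3)
  step 5: ref 7 -> HIT, frames=[2,7] (faults so far: 3)
  step 6: ref 3 -> FAULT, evict 2, frames=[3,7] (faults so far: 4)
  step 7: ref 1 -> FAULT, evict 7, frames=[3,1] (faults so far: 5)
  step 8: ref 2 -> FAULT, evict 3, frames=[2,1] (faults so far: 6)
  step 9: ref 5 -> FAULT, evict 1, frames=[2,5] (faults so far: 7)
  step 10: ref 4 -> FAULT, evict 2, frames=[4,5] (faults so far: 8)
  step 11: ref 2 -> FAULT, evict 5, frames=[4,2] (faults so far: 9)
  step 12: ref 6 -> FAULT, evict 4, frames=[6,2] (faults so far: 10)
  step 13: ref 4 -> FAULT, evict 2, frames=[6,4] (faults so far: 11)
  step 14: ref 1 -> FAULT, evict 6, frames=[1,4] (faults so far: 12)
  LRU total faults: 12
--- Optimal ---
  step 0: ref 1 -> FAULT, frames=[1,-] (faults so far: 1)
  step 1: ref 1 -> HIT, frames=[1,-] (faults so far: 1)
  step 2: ref 1 -> HIT, frames=[1,-] (faults so far: 1)
  step 3: ref 7 -> FAULT, frames=[1,7] (faults so far: 2)
  step 4: ref 2 -> FAULT, evict 1, frames=[2,7] (faults so far: 3)
  step 5: ref 7 -> HIT, frames=[2,7] (faults so far: 3)
  step 6: ref 3 -> FAULT, evict 7, frames=[2,3] (faults so far: 4)
  step 7: ref 1 -> FAULT, evict 3, frames=[2,1] (faults so far: 5)
  step 8: ref 2 -> HIT, frames=[2,1] (faults so far: 5)
  step 9: ref 5 -> FAULT, evict 1, frames=[2,5] (faults so far: 6)
  step 10: ref 4 -> FAULT, evict 5, frames=[2,4] (faults so far: 7)
  step 11: ref 2 -> HIT, frames=[2,4] (faults so far: 7)
  step 12: ref 6 -> FAULT, evict 2, frames=[6,4] (faults so far: 8)
  step 13: ref 4 -> HIT, frames=[6,4] (faults so far: 8)
  step 14: ref 1 -> FAULT, evict 4, frames=[6,1] (faults so far: 9)
  Optimal total faults: 9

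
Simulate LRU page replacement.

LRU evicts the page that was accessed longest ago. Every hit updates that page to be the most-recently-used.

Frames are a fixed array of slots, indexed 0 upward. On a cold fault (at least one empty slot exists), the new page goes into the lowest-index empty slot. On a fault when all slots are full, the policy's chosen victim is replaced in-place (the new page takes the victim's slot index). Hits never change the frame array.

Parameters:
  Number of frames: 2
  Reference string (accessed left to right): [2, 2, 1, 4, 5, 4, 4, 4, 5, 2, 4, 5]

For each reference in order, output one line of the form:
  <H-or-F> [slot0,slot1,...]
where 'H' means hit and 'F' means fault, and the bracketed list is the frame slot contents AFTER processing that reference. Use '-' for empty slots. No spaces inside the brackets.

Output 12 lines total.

F [2,-]
H [2,-]
F [2,1]
F [4,1]
F [4,5]
H [4,5]
H [4,5]
H [4,5]
H [4,5]
F [2,5]
F [2,4]
F [5,4]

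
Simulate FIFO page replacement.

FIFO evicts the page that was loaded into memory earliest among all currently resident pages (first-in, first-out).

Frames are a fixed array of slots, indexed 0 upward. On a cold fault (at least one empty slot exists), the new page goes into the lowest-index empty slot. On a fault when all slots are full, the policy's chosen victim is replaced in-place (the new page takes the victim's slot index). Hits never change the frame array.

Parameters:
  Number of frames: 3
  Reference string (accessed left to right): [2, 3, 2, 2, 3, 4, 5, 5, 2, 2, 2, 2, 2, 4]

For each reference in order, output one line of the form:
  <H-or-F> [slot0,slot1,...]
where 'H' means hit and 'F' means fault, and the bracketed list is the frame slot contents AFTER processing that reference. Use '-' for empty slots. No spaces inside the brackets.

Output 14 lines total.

F [2,-,-]
F [2,3,-]
H [2,3,-]
H [2,3,-]
H [2,3,-]
F [2,3,4]
F [5,3,4]
H [5,3,4]
F [5,2,4]
H [5,2,4]
H [5,2,4]
H [5,2,4]
H [5,2,4]
H [5,2,4]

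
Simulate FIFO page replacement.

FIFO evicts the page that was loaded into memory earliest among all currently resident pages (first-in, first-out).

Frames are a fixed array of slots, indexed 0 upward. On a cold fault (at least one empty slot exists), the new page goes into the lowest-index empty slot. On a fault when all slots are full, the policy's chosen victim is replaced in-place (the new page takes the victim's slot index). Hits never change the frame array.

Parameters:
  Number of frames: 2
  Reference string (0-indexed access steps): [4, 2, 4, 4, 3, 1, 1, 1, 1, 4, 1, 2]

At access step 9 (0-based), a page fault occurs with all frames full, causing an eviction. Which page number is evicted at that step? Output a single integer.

Answer: 3

Derivation:
Step 0: ref 4 -> FAULT, frames=[4,-]
Step 1: ref 2 -> FAULT, frames=[4,2]
Step 2: ref 4 -> HIT, frames=[4,2]
Step 3: ref 4 -> HIT, frames=[4,2]
Step 4: ref 3 -> FAULT, evict 4, frames=[3,2]
Step 5: ref 1 -> FAULT, evict 2, frames=[3,1]
Step 6: ref 1 -> HIT, frames=[3,1]
Step 7: ref 1 -> HIT, frames=[3,1]
Step 8: ref 1 -> HIT, frames=[3,1]
Step 9: ref 4 -> FAULT, evict 3, frames=[4,1]
At step 9: evicted page 3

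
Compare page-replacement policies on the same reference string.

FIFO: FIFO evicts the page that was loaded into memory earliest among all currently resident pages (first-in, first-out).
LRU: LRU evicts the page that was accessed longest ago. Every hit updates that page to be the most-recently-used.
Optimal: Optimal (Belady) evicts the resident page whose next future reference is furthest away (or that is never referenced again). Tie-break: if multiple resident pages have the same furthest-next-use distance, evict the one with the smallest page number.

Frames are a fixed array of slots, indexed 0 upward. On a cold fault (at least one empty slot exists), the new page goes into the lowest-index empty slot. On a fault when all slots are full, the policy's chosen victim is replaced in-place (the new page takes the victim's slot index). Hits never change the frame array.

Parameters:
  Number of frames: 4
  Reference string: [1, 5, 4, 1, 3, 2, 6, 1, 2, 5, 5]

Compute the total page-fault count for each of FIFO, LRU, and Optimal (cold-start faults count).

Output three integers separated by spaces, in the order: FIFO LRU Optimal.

--- FIFO ---
  step 0: ref 1 -> FAULT, frames=[1,-,-,-] (faults so far: 1)
  step 1: ref 5 -> FAULT, frames=[1,5,-,-] (faults so far: 2)
  step 2: ref 4 -> FAULT, frames=[1,5,4,-] (faults so far: 3)
  step 3: ref 1 -> HIT, frames=[1,5,4,-] (faults so far: 3)
  step 4: ref 3 -> FAULT, frames=[1,5,4,3] (faults so far: 4)
  step 5: ref 2 -> FAULT, evict 1, frames=[2,5,4,3] (faults so far: 5)
  step 6: ref 6 -> FAULT, evict 5, frames=[2,6,4,3] (faults so far: 6)
  step 7: ref 1 -> FAULT, evict 4, frames=[2,6,1,3] (faults so far: 7)
  step 8: ref 2 -> HIT, frames=[2,6,1,3] (faults so far: 7)
  step 9: ref 5 -> FAULT, evict 3, frames=[2,6,1,5] (faults so far: 8)
  step 10: ref 5 -> HIT, frames=[2,6,1,5] (faults so far: 8)
  FIFO total faults: 8
--- LRU ---
  step 0: ref 1 -> FAULT, frames=[1,-,-,-] (faults so far: 1)
  step 1: ref 5 -> FAULT, frames=[1,5,-,-] (faults so far: 2)
  step 2: ref 4 -> FAULT, frames=[1,5,4,-] (faults so far: 3)
  step 3: ref 1 -> HIT, frames=[1,5,4,-] (faults so far: 3)
  step 4: ref 3 -> FAULT, frames=[1,5,4,3] (faults so far: 4)
  step 5: ref 2 -> FAULT, evict 5, frames=[1,2,4,3] (faults so far: 5)
  step 6: ref 6 -> FAULT, evict 4, frames=[1,2,6,3] (faults so far: 6)
  step 7: ref 1 -> HIT, frames=[1,2,6,3] (faults so far: 6)
  step 8: ref 2 -> HIT, frames=[1,2,6,3] (faults so far: 6)
  step 9: ref 5 -> FAULT, evict 3, frames=[1,2,6,5] (faults so far: 7)
  step 10: ref 5 -> HIT, frames=[1,2,6,5] (faults so far: 7)
  LRU total faults: 7
--- Optimal ---
  step 0: ref 1 -> FAULT, frames=[1,-,-,-] (faults so far: 1)
  step 1: ref 5 -> FAULT, frames=[1,5,-,-] (faults so far: 2)
  step 2: ref 4 -> FAULT, frames=[1,5,4,-] (faults so far: 3)
  step 3: ref 1 -> HIT, frames=[1,5,4,-] (faults so far: 3)
  step 4: ref 3 -> FAULT, frames=[1,5,4,3] (faults so far: 4)
  step 5: ref 2 -> FAULT, evict 3, frames=[1,5,4,2] (faults so far: 5)
  step 6: ref 6 -> FAULT, evict 4, frames=[1,5,6,2] (faults so far: 6)
  step 7: ref 1 -> HIT, frames=[1,5,6,2] (faults so far: 6)
  step 8: ref 2 -> HIT, frames=[1,5,6,2] (faults so far: 6)
  step 9: ref 5 -> HIT, frames=[1,5,6,2] (faults so far: 6)
  step 10: ref 5 -> HIT, frames=[1,5,6,2] (faults so far: 6)
  Optimal total faults: 6

Answer: 8 7 6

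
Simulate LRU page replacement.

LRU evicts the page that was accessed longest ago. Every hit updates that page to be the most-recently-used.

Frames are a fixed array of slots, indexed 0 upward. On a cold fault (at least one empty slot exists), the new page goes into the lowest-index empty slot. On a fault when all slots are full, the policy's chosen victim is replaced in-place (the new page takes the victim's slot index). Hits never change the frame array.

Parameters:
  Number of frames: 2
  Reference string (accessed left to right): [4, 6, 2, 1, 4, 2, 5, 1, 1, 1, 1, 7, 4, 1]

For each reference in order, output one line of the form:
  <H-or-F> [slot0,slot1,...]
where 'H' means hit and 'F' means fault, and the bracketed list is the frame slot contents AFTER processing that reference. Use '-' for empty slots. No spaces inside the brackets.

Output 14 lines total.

F [4,-]
F [4,6]
F [2,6]
F [2,1]
F [4,1]
F [4,2]
F [5,2]
F [5,1]
H [5,1]
H [5,1]
H [5,1]
F [7,1]
F [7,4]
F [1,4]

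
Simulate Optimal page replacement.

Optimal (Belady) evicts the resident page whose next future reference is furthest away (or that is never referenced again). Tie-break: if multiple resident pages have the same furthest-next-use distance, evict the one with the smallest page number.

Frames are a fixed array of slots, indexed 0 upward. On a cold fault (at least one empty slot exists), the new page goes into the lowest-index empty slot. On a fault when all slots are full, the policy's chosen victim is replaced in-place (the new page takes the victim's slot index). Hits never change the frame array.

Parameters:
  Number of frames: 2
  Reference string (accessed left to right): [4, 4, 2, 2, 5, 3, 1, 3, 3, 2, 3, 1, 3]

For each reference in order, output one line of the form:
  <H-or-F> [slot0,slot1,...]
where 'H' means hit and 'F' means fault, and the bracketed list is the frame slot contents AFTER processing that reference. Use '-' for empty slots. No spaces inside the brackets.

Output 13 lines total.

F [4,-]
H [4,-]
F [4,2]
H [4,2]
F [5,2]
F [3,2]
F [3,1]
H [3,1]
H [3,1]
F [3,2]
H [3,2]
F [3,1]
H [3,1]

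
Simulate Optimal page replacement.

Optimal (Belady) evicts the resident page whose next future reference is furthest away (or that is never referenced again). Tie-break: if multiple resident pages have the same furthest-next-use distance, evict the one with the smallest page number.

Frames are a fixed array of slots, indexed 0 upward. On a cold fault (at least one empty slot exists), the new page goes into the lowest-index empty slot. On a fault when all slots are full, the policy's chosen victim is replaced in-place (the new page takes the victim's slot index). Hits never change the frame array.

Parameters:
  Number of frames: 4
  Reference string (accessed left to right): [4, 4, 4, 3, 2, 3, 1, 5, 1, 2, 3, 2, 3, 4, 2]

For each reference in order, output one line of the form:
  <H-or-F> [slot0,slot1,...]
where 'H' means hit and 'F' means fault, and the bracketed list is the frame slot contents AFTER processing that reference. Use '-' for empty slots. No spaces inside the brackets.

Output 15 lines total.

F [4,-,-,-]
H [4,-,-,-]
H [4,-,-,-]
F [4,3,-,-]
F [4,3,2,-]
H [4,3,2,-]
F [4,3,2,1]
F [5,3,2,1]
H [5,3,2,1]
H [5,3,2,1]
H [5,3,2,1]
H [5,3,2,1]
H [5,3,2,1]
F [5,3,2,4]
H [5,3,2,4]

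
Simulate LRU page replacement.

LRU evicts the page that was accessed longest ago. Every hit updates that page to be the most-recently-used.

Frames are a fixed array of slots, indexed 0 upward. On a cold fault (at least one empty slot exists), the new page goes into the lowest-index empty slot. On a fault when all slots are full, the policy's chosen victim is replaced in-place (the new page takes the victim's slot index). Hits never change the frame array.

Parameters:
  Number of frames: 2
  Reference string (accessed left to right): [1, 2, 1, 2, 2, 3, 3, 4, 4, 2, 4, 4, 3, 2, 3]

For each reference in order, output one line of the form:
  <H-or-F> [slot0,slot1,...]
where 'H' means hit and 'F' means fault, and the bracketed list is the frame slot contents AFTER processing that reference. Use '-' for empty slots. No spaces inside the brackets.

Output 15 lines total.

F [1,-]
F [1,2]
H [1,2]
H [1,2]
H [1,2]
F [3,2]
H [3,2]
F [3,4]
H [3,4]
F [2,4]
H [2,4]
H [2,4]
F [3,4]
F [3,2]
H [3,2]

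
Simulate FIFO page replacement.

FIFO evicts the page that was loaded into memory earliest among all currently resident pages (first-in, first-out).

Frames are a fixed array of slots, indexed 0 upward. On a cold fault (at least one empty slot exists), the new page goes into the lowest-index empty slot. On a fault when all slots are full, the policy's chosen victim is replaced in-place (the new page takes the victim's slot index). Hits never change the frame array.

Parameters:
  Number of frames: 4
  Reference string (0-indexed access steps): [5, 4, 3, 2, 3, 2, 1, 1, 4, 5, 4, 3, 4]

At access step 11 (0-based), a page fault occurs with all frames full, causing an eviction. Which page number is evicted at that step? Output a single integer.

Step 0: ref 5 -> FAULT, frames=[5,-,-,-]
Step 1: ref 4 -> FAULT, frames=[5,4,-,-]
Step 2: ref 3 -> FAULT, frames=[5,4,3,-]
Step 3: ref 2 -> FAULT, frames=[5,4,3,2]
Step 4: ref 3 -> HIT, frames=[5,4,3,2]
Step 5: ref 2 -> HIT, frames=[5,4,3,2]
Step 6: ref 1 -> FAULT, evict 5, frames=[1,4,3,2]
Step 7: ref 1 -> HIT, frames=[1,4,3,2]
Step 8: ref 4 -> HIT, frames=[1,4,3,2]
Step 9: ref 5 -> FAULT, evict 4, frames=[1,5,3,2]
Step 10: ref 4 -> FAULT, evict 3, frames=[1,5,4,2]
Step 11: ref 3 -> FAULT, evict 2, frames=[1,5,4,3]
At step 11: evicted page 2

Answer: 2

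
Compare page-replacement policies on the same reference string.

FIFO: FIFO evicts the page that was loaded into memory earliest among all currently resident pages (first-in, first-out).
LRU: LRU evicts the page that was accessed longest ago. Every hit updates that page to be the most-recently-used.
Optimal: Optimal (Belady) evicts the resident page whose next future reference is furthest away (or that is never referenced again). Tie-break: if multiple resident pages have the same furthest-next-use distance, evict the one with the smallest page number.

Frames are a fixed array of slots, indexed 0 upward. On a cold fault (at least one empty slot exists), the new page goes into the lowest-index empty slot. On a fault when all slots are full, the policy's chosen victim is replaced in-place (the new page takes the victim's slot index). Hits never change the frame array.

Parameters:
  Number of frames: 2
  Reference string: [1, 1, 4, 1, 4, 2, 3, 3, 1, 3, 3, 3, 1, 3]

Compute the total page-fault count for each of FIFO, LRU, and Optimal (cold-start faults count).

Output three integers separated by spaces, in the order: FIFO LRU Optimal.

Answer: 5 5 4

Derivation:
--- FIFO ---
  step 0: ref 1 -> FAULT, frames=[1,-] (faults so far: 1)
  step 1: ref 1 -> HIT, frames=[1,-] (faults so far: 1)
  step 2: ref 4 -> FAULT, frames=[1,4] (faults so far: 2)
  step 3: ref 1 -> HIT, frames=[1,4] (faults so far: 2)
  step 4: ref 4 -> HIT, frames=[1,4] (faults so far: 2)
  step 5: ref 2 -> FAULT, evict 1, frames=[2,4] (faults so far: 3)
  step 6: ref 3 -> FAULT, evict 4, frames=[2,3] (faults so far: 4)
  step 7: ref 3 -> HIT, frames=[2,3] (faults so far: 4)
  step 8: ref 1 -> FAULT, evict 2, frames=[1,3] (faults so far: 5)
  step 9: ref 3 -> HIT, frames=[1,3] (faults so far: 5)
  step 10: ref 3 -> HIT, frames=[1,3] (faults so far: 5)
  step 11: ref 3 -> HIT, frames=[1,3] (faults so far: 5)
  step 12: ref 1 -> HIT, frames=[1,3] (faults so far: 5)
  step 13: ref 3 -> HIT, frames=[1,3] (faults so far: 5)
  FIFO total faults: 5
--- LRU ---
  step 0: ref 1 -> FAULT, frames=[1,-] (faults so far: 1)
  step 1: ref 1 -> HIT, frames=[1,-] (faults so far: 1)
  step 2: ref 4 -> FAULT, frames=[1,4] (faults so far: 2)
  step 3: ref 1 -> HIT, frames=[1,4] (faults so far: 2)
  step 4: ref 4 -> HIT, frames=[1,4] (faults so far: 2)
  step 5: ref 2 -> FAULT, evict 1, frames=[2,4] (faults so far: 3)
  step 6: ref 3 -> FAULT, evict 4, frames=[2,3] (faults so far: 4)
  step 7: ref 3 -> HIT, frames=[2,3] (faults so far: 4)
  step 8: ref 1 -> FAULT, evict 2, frames=[1,3] (faults so far: 5)
  step 9: ref 3 -> HIT, frames=[1,3] (faults so far: 5)
  step 10: ref 3 -> HIT, frames=[1,3] (faults so far: 5)
  step 11: ref 3 -> HIT, frames=[1,3] (faults so far: 5)
  step 12: ref 1 -> HIT, frames=[1,3] (faults so far: 5)
  step 13: ref 3 -> HIT, frames=[1,3] (faults so far: 5)
  LRU total faults: 5
--- Optimal ---
  step 0: ref 1 -> FAULT, frames=[1,-] (faults so far: 1)
  step 1: ref 1 -> HIT, frames=[1,-] (faults so far: 1)
  step 2: ref 4 -> FAULT, frames=[1,4] (faults so far: 2)
  step 3: ref 1 -> HIT, frames=[1,4] (faults so far: 2)
  step 4: ref 4 -> HIT, frames=[1,4] (faults so far: 2)
  step 5: ref 2 -> FAULT, evict 4, frames=[1,2] (faults so far: 3)
  step 6: ref 3 -> FAULT, evict 2, frames=[1,3] (faults so far: 4)
  step 7: ref 3 -> HIT, frames=[1,3] (faults so far: 4)
  step 8: ref 1 -> HIT, frames=[1,3] (faults so far: 4)
  step 9: ref 3 -> HIT, frames=[1,3] (faults so far: 4)
  step 10: ref 3 -> HIT, frames=[1,3] (faults so far: 4)
  step 11: ref 3 -> HIT, frames=[1,3] (faults so far: 4)
  step 12: ref 1 -> HIT, frames=[1,3] (faults so far: 4)
  step 13: ref 3 -> HIT, frames=[1,3] (faults so far: 4)
  Optimal total faults: 4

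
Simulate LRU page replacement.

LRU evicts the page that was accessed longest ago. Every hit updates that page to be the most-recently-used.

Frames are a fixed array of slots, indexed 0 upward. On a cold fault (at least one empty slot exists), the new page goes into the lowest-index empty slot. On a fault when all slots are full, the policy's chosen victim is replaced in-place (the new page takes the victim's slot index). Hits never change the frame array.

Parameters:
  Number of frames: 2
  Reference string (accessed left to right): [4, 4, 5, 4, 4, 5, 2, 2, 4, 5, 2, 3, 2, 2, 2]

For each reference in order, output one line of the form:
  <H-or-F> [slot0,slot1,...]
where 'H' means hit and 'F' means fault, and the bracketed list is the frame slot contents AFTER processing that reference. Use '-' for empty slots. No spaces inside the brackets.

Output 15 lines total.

F [4,-]
H [4,-]
F [4,5]
H [4,5]
H [4,5]
H [4,5]
F [2,5]
H [2,5]
F [2,4]
F [5,4]
F [5,2]
F [3,2]
H [3,2]
H [3,2]
H [3,2]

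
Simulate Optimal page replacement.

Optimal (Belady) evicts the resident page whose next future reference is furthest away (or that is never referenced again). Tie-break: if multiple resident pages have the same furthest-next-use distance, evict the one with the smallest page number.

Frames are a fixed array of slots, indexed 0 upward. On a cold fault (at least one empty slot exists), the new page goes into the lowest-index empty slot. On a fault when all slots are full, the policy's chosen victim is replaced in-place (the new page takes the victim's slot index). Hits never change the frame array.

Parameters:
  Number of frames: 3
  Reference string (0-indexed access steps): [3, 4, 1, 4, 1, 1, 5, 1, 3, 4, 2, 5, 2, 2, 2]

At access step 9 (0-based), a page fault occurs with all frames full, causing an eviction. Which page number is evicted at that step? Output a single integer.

Step 0: ref 3 -> FAULT, frames=[3,-,-]
Step 1: ref 4 -> FAULT, frames=[3,4,-]
Step 2: ref 1 -> FAULT, frames=[3,4,1]
Step 3: ref 4 -> HIT, frames=[3,4,1]
Step 4: ref 1 -> HIT, frames=[3,4,1]
Step 5: ref 1 -> HIT, frames=[3,4,1]
Step 6: ref 5 -> FAULT, evict 4, frames=[3,5,1]
Step 7: ref 1 -> HIT, frames=[3,5,1]
Step 8: ref 3 -> HIT, frames=[3,5,1]
Step 9: ref 4 -> FAULT, evict 1, frames=[3,5,4]
At step 9: evicted page 1

Answer: 1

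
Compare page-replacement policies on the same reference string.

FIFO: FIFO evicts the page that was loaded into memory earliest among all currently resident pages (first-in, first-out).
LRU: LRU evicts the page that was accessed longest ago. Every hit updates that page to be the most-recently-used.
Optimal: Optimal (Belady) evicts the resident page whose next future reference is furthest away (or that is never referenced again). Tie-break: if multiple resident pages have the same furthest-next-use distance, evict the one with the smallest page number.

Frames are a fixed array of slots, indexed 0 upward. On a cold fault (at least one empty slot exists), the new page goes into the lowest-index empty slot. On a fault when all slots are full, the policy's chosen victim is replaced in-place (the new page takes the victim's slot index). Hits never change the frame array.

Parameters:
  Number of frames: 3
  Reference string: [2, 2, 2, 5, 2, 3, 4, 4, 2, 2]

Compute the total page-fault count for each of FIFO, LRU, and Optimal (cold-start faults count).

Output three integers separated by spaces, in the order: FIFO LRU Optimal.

--- FIFO ---
  step 0: ref 2 -> FAULT, frames=[2,-,-] (faults so far: 1)
  step 1: ref 2 -> HIT, frames=[2,-,-] (faults so far: 1)
  step 2: ref 2 -> HIT, frames=[2,-,-] (faults so far: 1)
  step 3: ref 5 -> FAULT, frames=[2,5,-] (faults so far: 2)
  step 4: ref 2 -> HIT, frames=[2,5,-] (faults so far: 2)
  step 5: ref 3 -> FAULT, frames=[2,5,3] (faults so far: 3)
  step 6: ref 4 -> FAULT, evict 2, frames=[4,5,3] (faults so far: 4)
  step 7: ref 4 -> HIT, frames=[4,5,3] (faults so far: 4)
  step 8: ref 2 -> FAULT, evict 5, frames=[4,2,3] (faults so far: 5)
  step 9: ref 2 -> HIT, frames=[4,2,3] (faults so far: 5)
  FIFO total faults: 5
--- LRU ---
  step 0: ref 2 -> FAULT, frames=[2,-,-] (faults so far: 1)
  step 1: ref 2 -> HIT, frames=[2,-,-] (faults so far: 1)
  step 2: ref 2 -> HIT, frames=[2,-,-] (faults so far: 1)
  step 3: ref 5 -> FAULT, frames=[2,5,-] (faults so far: 2)
  step 4: ref 2 -> HIT, frames=[2,5,-] (faults so far: 2)
  step 5: ref 3 -> FAULT, frames=[2,5,3] (faults so far: 3)
  step 6: ref 4 -> FAULT, evict 5, frames=[2,4,3] (faults so far: 4)
  step 7: ref 4 -> HIT, frames=[2,4,3] (faults so far: 4)
  step 8: ref 2 -> HIT, frames=[2,4,3] (faults so far: 4)
  step 9: ref 2 -> HIT, frames=[2,4,3] (faults so far: 4)
  LRU total faults: 4
--- Optimal ---
  step 0: ref 2 -> FAULT, frames=[2,-,-] (faults so far: 1)
  step 1: ref 2 -> HIT, frames=[2,-,-] (faults so far: 1)
  step 2: ref 2 -> HIT, frames=[2,-,-] (faults so far: 1)
  step 3: ref 5 -> FAULT, frames=[2,5,-] (faults so far: 2)
  step 4: ref 2 -> HIT, frames=[2,5,-] (faults so far: 2)
  step 5: ref 3 -> FAULT, frames=[2,5,3] (faults so far: 3)
  step 6: ref 4 -> FAULT, evict 3, frames=[2,5,4] (faults so far: 4)
  step 7: ref 4 -> HIT, frames=[2,5,4] (faults so far: 4)
  step 8: ref 2 -> HIT, frames=[2,5,4] (faults so far: 4)
  step 9: ref 2 -> HIT, frames=[2,5,4] (faults so far: 4)
  Optimal total faults: 4

Answer: 5 4 4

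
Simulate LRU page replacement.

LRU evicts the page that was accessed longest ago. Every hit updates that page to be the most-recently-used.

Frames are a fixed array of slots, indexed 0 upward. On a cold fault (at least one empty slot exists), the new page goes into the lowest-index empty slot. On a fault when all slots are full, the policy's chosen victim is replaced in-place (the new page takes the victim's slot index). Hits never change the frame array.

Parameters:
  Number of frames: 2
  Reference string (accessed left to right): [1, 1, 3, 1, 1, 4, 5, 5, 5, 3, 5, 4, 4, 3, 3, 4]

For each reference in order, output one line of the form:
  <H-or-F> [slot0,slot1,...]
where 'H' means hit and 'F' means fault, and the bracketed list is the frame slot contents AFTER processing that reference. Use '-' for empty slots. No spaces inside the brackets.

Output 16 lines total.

F [1,-]
H [1,-]
F [1,3]
H [1,3]
H [1,3]
F [1,4]
F [5,4]
H [5,4]
H [5,4]
F [5,3]
H [5,3]
F [5,4]
H [5,4]
F [3,4]
H [3,4]
H [3,4]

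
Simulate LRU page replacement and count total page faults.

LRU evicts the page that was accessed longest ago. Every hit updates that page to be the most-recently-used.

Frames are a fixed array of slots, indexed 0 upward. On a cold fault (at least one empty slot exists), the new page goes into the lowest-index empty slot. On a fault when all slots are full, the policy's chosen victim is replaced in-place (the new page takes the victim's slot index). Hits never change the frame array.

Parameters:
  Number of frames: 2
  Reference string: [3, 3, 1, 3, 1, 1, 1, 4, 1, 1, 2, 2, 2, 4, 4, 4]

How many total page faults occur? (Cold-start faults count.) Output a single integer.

Step 0: ref 3 → FAULT, frames=[3,-]
Step 1: ref 3 → HIT, frames=[3,-]
Step 2: ref 1 → FAULT, frames=[3,1]
Step 3: ref 3 → HIT, frames=[3,1]
Step 4: ref 1 → HIT, frames=[3,1]
Step 5: ref 1 → HIT, frames=[3,1]
Step 6: ref 1 → HIT, frames=[3,1]
Step 7: ref 4 → FAULT (evict 3), frames=[4,1]
Step 8: ref 1 → HIT, frames=[4,1]
Step 9: ref 1 → HIT, frames=[4,1]
Step 10: ref 2 → FAULT (evict 4), frames=[2,1]
Step 11: ref 2 → HIT, frames=[2,1]
Step 12: ref 2 → HIT, frames=[2,1]
Step 13: ref 4 → FAULT (evict 1), frames=[2,4]
Step 14: ref 4 → HIT, frames=[2,4]
Step 15: ref 4 → HIT, frames=[2,4]
Total faults: 5

Answer: 5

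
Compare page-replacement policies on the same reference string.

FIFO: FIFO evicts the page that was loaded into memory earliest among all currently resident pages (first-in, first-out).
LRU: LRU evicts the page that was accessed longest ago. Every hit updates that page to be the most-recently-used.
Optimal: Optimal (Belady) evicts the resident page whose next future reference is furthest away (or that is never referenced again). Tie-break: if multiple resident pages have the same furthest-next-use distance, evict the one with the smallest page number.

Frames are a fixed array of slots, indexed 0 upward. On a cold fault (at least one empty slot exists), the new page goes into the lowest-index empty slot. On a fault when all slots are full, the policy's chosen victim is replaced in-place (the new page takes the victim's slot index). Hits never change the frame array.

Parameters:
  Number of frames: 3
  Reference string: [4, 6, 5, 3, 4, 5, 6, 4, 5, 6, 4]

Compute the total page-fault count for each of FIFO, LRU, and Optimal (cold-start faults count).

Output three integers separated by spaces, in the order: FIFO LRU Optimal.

Answer: 7 6 5

Derivation:
--- FIFO ---
  step 0: ref 4 -> FAULT, frames=[4,-,-] (faults so far: 1)
  step 1: ref 6 -> FAULT, frames=[4,6,-] (faults so far: 2)
  step 2: ref 5 -> FAULT, frames=[4,6,5] (faults so far: 3)
  step 3: ref 3 -> FAULT, evict 4, frames=[3,6,5] (faults so far: 4)
  step 4: ref 4 -> FAULT, evict 6, frames=[3,4,5] (faults so far: 5)
  step 5: ref 5 -> HIT, frames=[3,4,5] (faults so far: 5)
  step 6: ref 6 -> FAULT, evict 5, frames=[3,4,6] (faults so far: 6)
  step 7: ref 4 -> HIT, frames=[3,4,6] (faults so far: 6)
  step 8: ref 5 -> FAULT, evict 3, frames=[5,4,6] (faults so far: 7)
  step 9: ref 6 -> HIT, frames=[5,4,6] (faults so far: 7)
  step 10: ref 4 -> HIT, frames=[5,4,6] (faults so far: 7)
  FIFO total faults: 7
--- LRU ---
  step 0: ref 4 -> FAULT, frames=[4,-,-] (faults so far: 1)
  step 1: ref 6 -> FAULT, frames=[4,6,-] (faults so far: 2)
  step 2: ref 5 -> FAULT, frames=[4,6,5] (faults so far: 3)
  step 3: ref 3 -> FAULT, evict 4, frames=[3,6,5] (faults so far: 4)
  step 4: ref 4 -> FAULT, evict 6, frames=[3,4,5] (faults so far: 5)
  step 5: ref 5 -> HIT, frames=[3,4,5] (faults so far: 5)
  step 6: ref 6 -> FAULT, evict 3, frames=[6,4,5] (faults so far: 6)
  step 7: ref 4 -> HIT, frames=[6,4,5] (faults so far: 6)
  step 8: ref 5 -> HIT, frames=[6,4,5] (faults so far: 6)
  step 9: ref 6 -> HIT, frames=[6,4,5] (faults so far: 6)
  step 10: ref 4 -> HIT, frames=[6,4,5] (faults so far: 6)
  LRU total faults: 6
--- Optimal ---
  step 0: ref 4 -> FAULT, frames=[4,-,-] (faults so far: 1)
  step 1: ref 6 -> FAULT, frames=[4,6,-] (faults so far: 2)
  step 2: ref 5 -> FAULT, frames=[4,6,5] (faults so far: 3)
  step 3: ref 3 -> FAULT, evict 6, frames=[4,3,5] (faults so far: 4)
  step 4: ref 4 -> HIT, frames=[4,3,5] (faults so far: 4)
  step 5: ref 5 -> HIT, frames=[4,3,5] (faults so far: 4)
  step 6: ref 6 -> FAULT, evict 3, frames=[4,6,5] (faults so far: 5)
  step 7: ref 4 -> HIT, frames=[4,6,5] (faults so far: 5)
  step 8: ref 5 -> HIT, frames=[4,6,5] (faults so far: 5)
  step 9: ref 6 -> HIT, frames=[4,6,5] (faults so far: 5)
  step 10: ref 4 -> HIT, frames=[4,6,5] (faults so far: 5)
  Optimal total faults: 5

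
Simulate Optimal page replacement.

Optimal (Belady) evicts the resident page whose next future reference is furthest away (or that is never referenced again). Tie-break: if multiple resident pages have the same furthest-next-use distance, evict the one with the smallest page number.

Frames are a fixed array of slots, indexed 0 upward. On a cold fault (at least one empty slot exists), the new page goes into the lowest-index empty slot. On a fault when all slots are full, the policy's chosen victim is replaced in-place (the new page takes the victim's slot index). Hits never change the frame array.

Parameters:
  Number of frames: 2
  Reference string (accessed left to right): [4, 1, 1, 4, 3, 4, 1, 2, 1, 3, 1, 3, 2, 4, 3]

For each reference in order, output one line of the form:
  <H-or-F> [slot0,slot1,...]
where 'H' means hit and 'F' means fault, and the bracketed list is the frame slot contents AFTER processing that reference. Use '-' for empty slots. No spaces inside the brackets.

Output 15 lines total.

F [4,-]
F [4,1]
H [4,1]
H [4,1]
F [4,3]
H [4,3]
F [1,3]
F [1,2]
H [1,2]
F [1,3]
H [1,3]
H [1,3]
F [2,3]
F [4,3]
H [4,3]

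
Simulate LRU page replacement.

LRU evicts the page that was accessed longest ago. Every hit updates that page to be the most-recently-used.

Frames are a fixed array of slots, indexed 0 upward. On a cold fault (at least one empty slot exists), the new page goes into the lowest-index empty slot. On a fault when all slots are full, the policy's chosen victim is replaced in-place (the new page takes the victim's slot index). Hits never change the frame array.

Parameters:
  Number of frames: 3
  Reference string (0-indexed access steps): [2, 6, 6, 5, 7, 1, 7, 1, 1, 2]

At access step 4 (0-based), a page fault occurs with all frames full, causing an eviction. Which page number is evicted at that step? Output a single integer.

Answer: 2

Derivation:
Step 0: ref 2 -> FAULT, frames=[2,-,-]
Step 1: ref 6 -> FAULT, frames=[2,6,-]
Step 2: ref 6 -> HIT, frames=[2,6,-]
Step 3: ref 5 -> FAULT, frames=[2,6,5]
Step 4: ref 7 -> FAULT, evict 2, frames=[7,6,5]
At step 4: evicted page 2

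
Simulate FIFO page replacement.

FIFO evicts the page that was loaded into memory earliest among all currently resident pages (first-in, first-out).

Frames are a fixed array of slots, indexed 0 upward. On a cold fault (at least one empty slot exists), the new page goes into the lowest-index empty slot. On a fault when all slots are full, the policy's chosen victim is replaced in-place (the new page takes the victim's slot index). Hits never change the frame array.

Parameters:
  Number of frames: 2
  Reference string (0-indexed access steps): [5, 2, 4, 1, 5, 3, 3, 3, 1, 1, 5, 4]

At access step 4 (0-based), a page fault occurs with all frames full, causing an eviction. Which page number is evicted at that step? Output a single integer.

Answer: 4

Derivation:
Step 0: ref 5 -> FAULT, frames=[5,-]
Step 1: ref 2 -> FAULT, frames=[5,2]
Step 2: ref 4 -> FAULT, evict 5, frames=[4,2]
Step 3: ref 1 -> FAULT, evict 2, frames=[4,1]
Step 4: ref 5 -> FAULT, evict 4, frames=[5,1]
At step 4: evicted page 4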